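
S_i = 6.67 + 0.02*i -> [6.67, 6.69, 6.71, 6.73, 6.75]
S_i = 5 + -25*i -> [5, -20, -45, -70, -95]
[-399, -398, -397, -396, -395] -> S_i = -399 + 1*i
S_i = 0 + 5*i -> [0, 5, 10, 15, 20]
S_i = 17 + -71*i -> [17, -54, -125, -196, -267]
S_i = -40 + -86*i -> [-40, -126, -212, -298, -384]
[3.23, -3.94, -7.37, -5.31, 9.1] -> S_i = Random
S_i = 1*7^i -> [1, 7, 49, 343, 2401]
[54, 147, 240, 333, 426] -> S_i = 54 + 93*i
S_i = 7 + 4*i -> [7, 11, 15, 19, 23]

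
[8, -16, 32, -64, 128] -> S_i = 8*-2^i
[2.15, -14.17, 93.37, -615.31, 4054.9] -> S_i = 2.15*(-6.59)^i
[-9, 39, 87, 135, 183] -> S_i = -9 + 48*i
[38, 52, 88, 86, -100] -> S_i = Random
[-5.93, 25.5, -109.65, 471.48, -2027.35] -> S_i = -5.93*(-4.30)^i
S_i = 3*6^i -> [3, 18, 108, 648, 3888]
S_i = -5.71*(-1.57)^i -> [-5.71, 8.96, -14.07, 22.1, -34.69]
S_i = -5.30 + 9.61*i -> [-5.3, 4.31, 13.92, 23.53, 33.14]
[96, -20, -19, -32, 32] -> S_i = Random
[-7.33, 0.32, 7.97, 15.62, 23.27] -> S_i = -7.33 + 7.65*i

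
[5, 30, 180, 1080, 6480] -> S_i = 5*6^i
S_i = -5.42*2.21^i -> [-5.42, -11.98, -26.47, -58.5, -129.29]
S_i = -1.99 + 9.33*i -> [-1.99, 7.34, 16.67, 26.0, 35.33]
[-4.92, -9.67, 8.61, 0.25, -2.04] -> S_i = Random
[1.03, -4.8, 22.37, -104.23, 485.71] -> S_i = 1.03*(-4.66)^i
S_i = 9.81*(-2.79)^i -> [9.81, -27.37, 76.36, -213.05, 594.41]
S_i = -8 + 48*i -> [-8, 40, 88, 136, 184]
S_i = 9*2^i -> [9, 18, 36, 72, 144]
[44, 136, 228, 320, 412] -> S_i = 44 + 92*i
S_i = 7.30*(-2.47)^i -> [7.3, -18.03, 44.54, -110.01, 271.71]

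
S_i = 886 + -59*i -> [886, 827, 768, 709, 650]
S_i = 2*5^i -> [2, 10, 50, 250, 1250]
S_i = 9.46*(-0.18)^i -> [9.46, -1.7, 0.31, -0.06, 0.01]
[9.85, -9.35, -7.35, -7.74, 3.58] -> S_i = Random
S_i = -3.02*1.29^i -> [-3.02, -3.9, -5.03, -6.48, -8.36]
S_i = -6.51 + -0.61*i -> [-6.51, -7.12, -7.73, -8.34, -8.95]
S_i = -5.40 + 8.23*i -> [-5.4, 2.83, 11.06, 19.29, 27.52]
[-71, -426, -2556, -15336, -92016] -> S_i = -71*6^i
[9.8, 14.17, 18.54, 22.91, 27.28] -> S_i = 9.80 + 4.37*i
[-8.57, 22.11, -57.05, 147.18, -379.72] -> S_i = -8.57*(-2.58)^i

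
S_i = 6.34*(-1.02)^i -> [6.34, -6.47, 6.6, -6.73, 6.86]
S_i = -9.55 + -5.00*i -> [-9.55, -14.55, -19.55, -24.55, -29.55]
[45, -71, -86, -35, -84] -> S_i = Random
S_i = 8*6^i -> [8, 48, 288, 1728, 10368]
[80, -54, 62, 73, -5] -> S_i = Random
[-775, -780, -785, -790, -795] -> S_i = -775 + -5*i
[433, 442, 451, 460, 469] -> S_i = 433 + 9*i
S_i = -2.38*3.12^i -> [-2.38, -7.43, -23.17, -72.28, -225.53]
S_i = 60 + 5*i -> [60, 65, 70, 75, 80]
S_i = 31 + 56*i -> [31, 87, 143, 199, 255]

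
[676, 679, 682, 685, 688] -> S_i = 676 + 3*i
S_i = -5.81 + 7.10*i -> [-5.81, 1.29, 8.39, 15.49, 22.59]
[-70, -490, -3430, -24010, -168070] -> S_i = -70*7^i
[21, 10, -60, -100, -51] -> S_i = Random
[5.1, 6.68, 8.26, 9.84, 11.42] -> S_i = 5.10 + 1.58*i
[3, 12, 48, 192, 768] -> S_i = 3*4^i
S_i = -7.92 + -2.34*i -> [-7.92, -10.26, -12.6, -14.94, -17.28]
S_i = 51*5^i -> [51, 255, 1275, 6375, 31875]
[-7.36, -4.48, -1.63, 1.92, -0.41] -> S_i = Random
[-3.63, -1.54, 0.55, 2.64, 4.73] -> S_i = -3.63 + 2.09*i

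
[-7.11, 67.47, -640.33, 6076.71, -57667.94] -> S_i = -7.11*(-9.49)^i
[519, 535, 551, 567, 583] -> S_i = 519 + 16*i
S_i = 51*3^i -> [51, 153, 459, 1377, 4131]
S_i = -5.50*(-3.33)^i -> [-5.5, 18.32, -60.99, 203.09, -676.3]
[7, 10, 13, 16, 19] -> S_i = 7 + 3*i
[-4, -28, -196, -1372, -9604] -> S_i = -4*7^i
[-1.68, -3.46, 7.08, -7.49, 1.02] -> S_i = Random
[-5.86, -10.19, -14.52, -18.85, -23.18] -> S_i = -5.86 + -4.33*i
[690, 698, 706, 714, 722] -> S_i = 690 + 8*i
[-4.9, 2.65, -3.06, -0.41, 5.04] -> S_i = Random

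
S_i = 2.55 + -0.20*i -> [2.55, 2.35, 2.15, 1.95, 1.75]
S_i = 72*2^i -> [72, 144, 288, 576, 1152]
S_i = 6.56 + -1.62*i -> [6.56, 4.94, 3.32, 1.7, 0.08]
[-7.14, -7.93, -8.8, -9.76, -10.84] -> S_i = -7.14*1.11^i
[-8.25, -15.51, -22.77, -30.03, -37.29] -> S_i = -8.25 + -7.26*i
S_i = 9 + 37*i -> [9, 46, 83, 120, 157]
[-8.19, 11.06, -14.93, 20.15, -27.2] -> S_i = -8.19*(-1.35)^i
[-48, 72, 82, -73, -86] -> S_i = Random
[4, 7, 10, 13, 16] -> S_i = 4 + 3*i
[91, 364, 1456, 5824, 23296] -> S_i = 91*4^i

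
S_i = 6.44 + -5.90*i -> [6.44, 0.54, -5.36, -11.26, -17.16]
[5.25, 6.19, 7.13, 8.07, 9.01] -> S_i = 5.25 + 0.94*i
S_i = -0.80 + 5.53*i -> [-0.8, 4.73, 10.26, 15.79, 21.32]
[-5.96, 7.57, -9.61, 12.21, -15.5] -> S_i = -5.96*(-1.27)^i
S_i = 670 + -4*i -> [670, 666, 662, 658, 654]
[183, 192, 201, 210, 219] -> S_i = 183 + 9*i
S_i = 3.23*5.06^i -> [3.23, 16.34, 82.7, 418.46, 2117.41]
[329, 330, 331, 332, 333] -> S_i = 329 + 1*i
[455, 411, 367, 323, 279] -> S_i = 455 + -44*i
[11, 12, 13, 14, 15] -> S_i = 11 + 1*i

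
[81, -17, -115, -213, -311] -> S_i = 81 + -98*i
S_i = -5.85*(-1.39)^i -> [-5.85, 8.13, -11.3, 15.71, -21.84]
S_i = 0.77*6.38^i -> [0.77, 4.91, 31.34, 199.96, 1275.77]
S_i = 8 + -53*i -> [8, -45, -98, -151, -204]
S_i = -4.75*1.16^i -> [-4.75, -5.51, -6.39, -7.41, -8.6]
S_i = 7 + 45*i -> [7, 52, 97, 142, 187]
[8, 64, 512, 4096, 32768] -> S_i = 8*8^i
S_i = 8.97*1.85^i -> [8.97, 16.59, 30.7, 56.79, 105.07]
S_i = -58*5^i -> [-58, -290, -1450, -7250, -36250]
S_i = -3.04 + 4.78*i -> [-3.04, 1.74, 6.52, 11.3, 16.08]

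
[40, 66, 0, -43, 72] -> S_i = Random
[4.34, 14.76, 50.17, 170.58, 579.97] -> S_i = 4.34*3.40^i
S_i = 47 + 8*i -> [47, 55, 63, 71, 79]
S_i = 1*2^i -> [1, 2, 4, 8, 16]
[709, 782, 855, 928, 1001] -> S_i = 709 + 73*i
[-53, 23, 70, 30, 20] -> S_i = Random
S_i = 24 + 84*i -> [24, 108, 192, 276, 360]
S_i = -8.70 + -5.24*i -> [-8.7, -13.94, -19.18, -24.42, -29.66]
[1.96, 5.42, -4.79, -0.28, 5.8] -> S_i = Random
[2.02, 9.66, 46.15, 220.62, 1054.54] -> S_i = 2.02*4.78^i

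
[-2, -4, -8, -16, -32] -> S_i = -2*2^i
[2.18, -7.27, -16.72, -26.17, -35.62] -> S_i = 2.18 + -9.45*i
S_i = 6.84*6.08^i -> [6.84, 41.59, 252.85, 1537.33, 9346.96]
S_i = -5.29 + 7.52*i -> [-5.29, 2.23, 9.75, 17.27, 24.79]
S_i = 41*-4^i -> [41, -164, 656, -2624, 10496]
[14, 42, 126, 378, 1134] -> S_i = 14*3^i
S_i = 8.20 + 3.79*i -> [8.2, 11.99, 15.78, 19.57, 23.36]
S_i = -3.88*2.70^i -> [-3.88, -10.48, -28.29, -76.37, -206.2]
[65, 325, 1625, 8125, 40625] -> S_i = 65*5^i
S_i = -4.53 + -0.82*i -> [-4.53, -5.35, -6.17, -6.99, -7.81]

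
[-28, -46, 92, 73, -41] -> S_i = Random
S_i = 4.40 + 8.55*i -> [4.4, 12.95, 21.5, 30.05, 38.6]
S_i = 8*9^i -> [8, 72, 648, 5832, 52488]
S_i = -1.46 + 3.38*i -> [-1.46, 1.92, 5.3, 8.68, 12.06]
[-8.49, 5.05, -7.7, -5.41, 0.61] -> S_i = Random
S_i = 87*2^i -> [87, 174, 348, 696, 1392]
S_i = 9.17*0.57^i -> [9.17, 5.23, 2.98, 1.7, 0.97]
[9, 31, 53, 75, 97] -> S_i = 9 + 22*i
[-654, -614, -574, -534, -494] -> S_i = -654 + 40*i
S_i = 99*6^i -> [99, 594, 3564, 21384, 128304]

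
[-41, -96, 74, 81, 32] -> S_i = Random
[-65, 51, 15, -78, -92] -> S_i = Random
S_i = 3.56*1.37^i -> [3.56, 4.88, 6.68, 9.15, 12.54]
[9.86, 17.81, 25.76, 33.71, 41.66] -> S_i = 9.86 + 7.95*i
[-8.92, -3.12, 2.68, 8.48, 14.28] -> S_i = -8.92 + 5.80*i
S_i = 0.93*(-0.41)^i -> [0.93, -0.38, 0.16, -0.06, 0.03]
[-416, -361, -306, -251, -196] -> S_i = -416 + 55*i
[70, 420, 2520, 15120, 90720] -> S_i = 70*6^i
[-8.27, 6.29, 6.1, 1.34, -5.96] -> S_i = Random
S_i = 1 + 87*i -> [1, 88, 175, 262, 349]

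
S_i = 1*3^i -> [1, 3, 9, 27, 81]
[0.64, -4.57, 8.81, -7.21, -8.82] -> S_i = Random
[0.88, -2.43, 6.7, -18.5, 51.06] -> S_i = 0.88*(-2.76)^i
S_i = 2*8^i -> [2, 16, 128, 1024, 8192]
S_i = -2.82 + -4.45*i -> [-2.82, -7.27, -11.72, -16.17, -20.62]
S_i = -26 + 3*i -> [-26, -23, -20, -17, -14]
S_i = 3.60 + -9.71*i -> [3.6, -6.11, -15.82, -25.53, -35.24]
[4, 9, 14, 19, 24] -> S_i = 4 + 5*i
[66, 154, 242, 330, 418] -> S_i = 66 + 88*i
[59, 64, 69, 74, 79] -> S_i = 59 + 5*i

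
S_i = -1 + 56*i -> [-1, 55, 111, 167, 223]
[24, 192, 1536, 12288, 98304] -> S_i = 24*8^i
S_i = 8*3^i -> [8, 24, 72, 216, 648]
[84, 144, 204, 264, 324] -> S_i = 84 + 60*i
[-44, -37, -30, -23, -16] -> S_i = -44 + 7*i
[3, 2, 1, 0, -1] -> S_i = 3 + -1*i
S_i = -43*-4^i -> [-43, 172, -688, 2752, -11008]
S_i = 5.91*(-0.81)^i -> [5.91, -4.79, 3.88, -3.14, 2.54]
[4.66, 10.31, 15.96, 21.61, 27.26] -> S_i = 4.66 + 5.65*i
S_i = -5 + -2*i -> [-5, -7, -9, -11, -13]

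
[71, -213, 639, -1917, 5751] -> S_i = 71*-3^i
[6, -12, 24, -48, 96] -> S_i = 6*-2^i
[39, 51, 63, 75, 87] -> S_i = 39 + 12*i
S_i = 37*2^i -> [37, 74, 148, 296, 592]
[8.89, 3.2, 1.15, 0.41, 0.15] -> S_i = 8.89*0.36^i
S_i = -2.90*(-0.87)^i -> [-2.9, 2.52, -2.2, 1.91, -1.66]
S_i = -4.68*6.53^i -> [-4.68, -30.56, -199.56, -1303.12, -8509.39]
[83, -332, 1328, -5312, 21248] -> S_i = 83*-4^i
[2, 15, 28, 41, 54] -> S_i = 2 + 13*i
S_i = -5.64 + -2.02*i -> [-5.64, -7.66, -9.68, -11.7, -13.72]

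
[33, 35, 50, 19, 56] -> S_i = Random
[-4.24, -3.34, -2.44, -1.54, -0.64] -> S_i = -4.24 + 0.90*i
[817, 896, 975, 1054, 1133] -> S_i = 817 + 79*i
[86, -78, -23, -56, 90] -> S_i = Random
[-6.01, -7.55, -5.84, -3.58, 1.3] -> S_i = Random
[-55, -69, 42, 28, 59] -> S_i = Random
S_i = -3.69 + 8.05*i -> [-3.69, 4.36, 12.41, 20.46, 28.51]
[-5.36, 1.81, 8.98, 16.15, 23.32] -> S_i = -5.36 + 7.17*i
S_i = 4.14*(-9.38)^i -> [4.14, -38.83, 364.26, -3416.72, 32048.79]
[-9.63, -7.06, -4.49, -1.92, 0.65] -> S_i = -9.63 + 2.57*i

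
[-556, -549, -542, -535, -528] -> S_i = -556 + 7*i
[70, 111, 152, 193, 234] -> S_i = 70 + 41*i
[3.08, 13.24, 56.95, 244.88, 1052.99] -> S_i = 3.08*4.30^i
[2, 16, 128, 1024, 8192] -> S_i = 2*8^i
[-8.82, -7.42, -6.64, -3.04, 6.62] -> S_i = Random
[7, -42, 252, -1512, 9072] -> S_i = 7*-6^i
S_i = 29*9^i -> [29, 261, 2349, 21141, 190269]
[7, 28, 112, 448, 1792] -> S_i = 7*4^i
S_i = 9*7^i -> [9, 63, 441, 3087, 21609]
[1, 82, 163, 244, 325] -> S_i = 1 + 81*i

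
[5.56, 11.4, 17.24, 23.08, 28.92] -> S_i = 5.56 + 5.84*i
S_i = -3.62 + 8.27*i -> [-3.62, 4.65, 12.92, 21.19, 29.46]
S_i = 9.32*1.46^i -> [9.32, 13.61, 19.87, 29.01, 42.35]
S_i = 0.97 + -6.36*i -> [0.97, -5.39, -11.75, -18.11, -24.47]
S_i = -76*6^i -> [-76, -456, -2736, -16416, -98496]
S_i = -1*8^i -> [-1, -8, -64, -512, -4096]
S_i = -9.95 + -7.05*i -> [-9.95, -17.0, -24.05, -31.1, -38.15]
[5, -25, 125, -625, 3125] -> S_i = 5*-5^i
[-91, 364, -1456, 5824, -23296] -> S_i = -91*-4^i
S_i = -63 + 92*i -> [-63, 29, 121, 213, 305]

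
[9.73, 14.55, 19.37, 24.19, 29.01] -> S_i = 9.73 + 4.82*i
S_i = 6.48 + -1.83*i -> [6.48, 4.65, 2.82, 0.99, -0.84]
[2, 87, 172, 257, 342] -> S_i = 2 + 85*i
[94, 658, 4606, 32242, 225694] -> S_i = 94*7^i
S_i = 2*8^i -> [2, 16, 128, 1024, 8192]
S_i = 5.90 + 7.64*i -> [5.9, 13.54, 21.18, 28.82, 36.46]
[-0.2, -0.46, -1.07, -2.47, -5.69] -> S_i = -0.20*2.31^i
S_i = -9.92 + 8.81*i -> [-9.92, -1.11, 7.7, 16.51, 25.32]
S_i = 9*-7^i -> [9, -63, 441, -3087, 21609]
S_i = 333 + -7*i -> [333, 326, 319, 312, 305]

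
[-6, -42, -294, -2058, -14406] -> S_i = -6*7^i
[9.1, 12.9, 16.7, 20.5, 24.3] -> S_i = 9.10 + 3.80*i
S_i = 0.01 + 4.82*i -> [0.01, 4.83, 9.65, 14.47, 19.29]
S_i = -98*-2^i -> [-98, 196, -392, 784, -1568]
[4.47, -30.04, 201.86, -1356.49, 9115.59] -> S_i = 4.47*(-6.72)^i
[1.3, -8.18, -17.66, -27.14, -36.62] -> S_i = 1.30 + -9.48*i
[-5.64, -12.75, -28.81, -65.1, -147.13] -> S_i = -5.64*2.26^i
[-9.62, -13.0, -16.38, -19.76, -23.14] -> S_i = -9.62 + -3.38*i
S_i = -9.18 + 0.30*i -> [-9.18, -8.88, -8.58, -8.28, -7.98]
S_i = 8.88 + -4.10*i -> [8.88, 4.78, 0.68, -3.42, -7.52]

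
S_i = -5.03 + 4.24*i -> [-5.03, -0.79, 3.45, 7.69, 11.93]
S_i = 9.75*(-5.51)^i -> [9.75, -53.72, 296.01, -1631.02, 8986.92]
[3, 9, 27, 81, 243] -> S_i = 3*3^i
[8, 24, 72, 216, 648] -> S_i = 8*3^i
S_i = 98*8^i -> [98, 784, 6272, 50176, 401408]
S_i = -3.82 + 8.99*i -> [-3.82, 5.17, 14.16, 23.15, 32.14]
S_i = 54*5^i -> [54, 270, 1350, 6750, 33750]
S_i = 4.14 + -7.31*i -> [4.14, -3.17, -10.48, -17.79, -25.1]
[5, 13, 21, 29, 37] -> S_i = 5 + 8*i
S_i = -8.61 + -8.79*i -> [-8.61, -17.4, -26.19, -34.98, -43.77]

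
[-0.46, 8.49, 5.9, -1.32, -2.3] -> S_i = Random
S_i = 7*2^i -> [7, 14, 28, 56, 112]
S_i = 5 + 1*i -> [5, 6, 7, 8, 9]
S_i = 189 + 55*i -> [189, 244, 299, 354, 409]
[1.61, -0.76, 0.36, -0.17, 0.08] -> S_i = 1.61*(-0.47)^i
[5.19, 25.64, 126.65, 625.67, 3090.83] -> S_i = 5.19*4.94^i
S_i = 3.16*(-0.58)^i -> [3.16, -1.83, 1.06, -0.62, 0.36]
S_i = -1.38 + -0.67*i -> [-1.38, -2.05, -2.72, -3.39, -4.06]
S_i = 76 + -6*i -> [76, 70, 64, 58, 52]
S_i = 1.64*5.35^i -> [1.64, 8.77, 46.94, 251.13, 1343.57]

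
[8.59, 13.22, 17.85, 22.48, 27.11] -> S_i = 8.59 + 4.63*i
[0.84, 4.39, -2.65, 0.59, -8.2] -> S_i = Random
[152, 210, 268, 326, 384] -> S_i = 152 + 58*i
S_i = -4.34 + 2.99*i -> [-4.34, -1.35, 1.64, 4.63, 7.62]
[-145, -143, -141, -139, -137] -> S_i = -145 + 2*i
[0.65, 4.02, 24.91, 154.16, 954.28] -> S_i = 0.65*6.19^i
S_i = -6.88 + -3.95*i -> [-6.88, -10.83, -14.78, -18.73, -22.68]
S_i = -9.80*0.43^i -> [-9.8, -4.21, -1.81, -0.78, -0.34]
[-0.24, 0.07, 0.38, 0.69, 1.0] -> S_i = -0.24 + 0.31*i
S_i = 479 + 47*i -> [479, 526, 573, 620, 667]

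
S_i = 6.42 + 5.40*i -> [6.42, 11.82, 17.22, 22.62, 28.02]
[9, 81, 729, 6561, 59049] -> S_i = 9*9^i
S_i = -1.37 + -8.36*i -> [-1.37, -9.73, -18.09, -26.45, -34.81]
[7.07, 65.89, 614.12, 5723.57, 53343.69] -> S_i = 7.07*9.32^i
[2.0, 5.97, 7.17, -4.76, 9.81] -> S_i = Random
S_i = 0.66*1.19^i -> [0.66, 0.79, 0.93, 1.11, 1.32]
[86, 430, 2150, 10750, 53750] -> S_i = 86*5^i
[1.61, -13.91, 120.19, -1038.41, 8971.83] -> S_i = 1.61*(-8.64)^i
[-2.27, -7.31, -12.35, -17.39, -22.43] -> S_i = -2.27 + -5.04*i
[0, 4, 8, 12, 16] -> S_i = 0 + 4*i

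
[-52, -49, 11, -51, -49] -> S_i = Random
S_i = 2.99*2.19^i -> [2.99, 6.55, 14.34, 31.41, 68.78]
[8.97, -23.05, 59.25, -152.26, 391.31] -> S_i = 8.97*(-2.57)^i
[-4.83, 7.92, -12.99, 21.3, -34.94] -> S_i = -4.83*(-1.64)^i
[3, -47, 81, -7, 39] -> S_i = Random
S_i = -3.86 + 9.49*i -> [-3.86, 5.63, 15.12, 24.61, 34.1]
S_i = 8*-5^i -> [8, -40, 200, -1000, 5000]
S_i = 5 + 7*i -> [5, 12, 19, 26, 33]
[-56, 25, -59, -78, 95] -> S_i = Random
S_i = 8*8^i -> [8, 64, 512, 4096, 32768]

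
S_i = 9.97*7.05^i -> [9.97, 70.29, 495.53, 3493.51, 24629.27]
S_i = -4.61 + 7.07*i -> [-4.61, 2.46, 9.53, 16.6, 23.67]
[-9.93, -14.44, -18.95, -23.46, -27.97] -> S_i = -9.93 + -4.51*i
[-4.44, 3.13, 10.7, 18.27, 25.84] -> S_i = -4.44 + 7.57*i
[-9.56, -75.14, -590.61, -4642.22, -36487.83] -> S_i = -9.56*7.86^i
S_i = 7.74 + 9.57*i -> [7.74, 17.31, 26.88, 36.45, 46.02]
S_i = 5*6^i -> [5, 30, 180, 1080, 6480]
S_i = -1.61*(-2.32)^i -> [-1.61, 3.74, -8.67, 20.1, -46.64]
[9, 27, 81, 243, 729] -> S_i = 9*3^i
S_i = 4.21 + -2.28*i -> [4.21, 1.93, -0.35, -2.63, -4.91]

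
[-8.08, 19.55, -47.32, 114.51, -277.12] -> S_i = -8.08*(-2.42)^i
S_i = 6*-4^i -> [6, -24, 96, -384, 1536]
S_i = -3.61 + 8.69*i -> [-3.61, 5.08, 13.77, 22.46, 31.15]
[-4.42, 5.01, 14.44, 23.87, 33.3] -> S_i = -4.42 + 9.43*i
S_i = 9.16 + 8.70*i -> [9.16, 17.86, 26.56, 35.26, 43.96]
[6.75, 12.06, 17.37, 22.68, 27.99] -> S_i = 6.75 + 5.31*i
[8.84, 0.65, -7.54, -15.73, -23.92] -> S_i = 8.84 + -8.19*i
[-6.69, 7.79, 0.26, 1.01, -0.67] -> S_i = Random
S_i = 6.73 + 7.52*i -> [6.73, 14.25, 21.77, 29.29, 36.81]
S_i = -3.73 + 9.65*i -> [-3.73, 5.92, 15.57, 25.22, 34.87]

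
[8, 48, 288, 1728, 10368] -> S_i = 8*6^i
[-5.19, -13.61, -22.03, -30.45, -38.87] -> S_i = -5.19 + -8.42*i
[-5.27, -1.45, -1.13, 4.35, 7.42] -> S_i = Random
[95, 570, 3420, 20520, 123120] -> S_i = 95*6^i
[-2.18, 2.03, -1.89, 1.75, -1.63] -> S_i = -2.18*(-0.93)^i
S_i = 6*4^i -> [6, 24, 96, 384, 1536]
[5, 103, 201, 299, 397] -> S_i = 5 + 98*i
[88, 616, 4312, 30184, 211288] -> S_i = 88*7^i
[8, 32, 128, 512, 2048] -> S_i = 8*4^i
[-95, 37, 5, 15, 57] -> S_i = Random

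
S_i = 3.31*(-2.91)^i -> [3.31, -9.63, 28.03, -81.57, 237.36]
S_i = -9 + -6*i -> [-9, -15, -21, -27, -33]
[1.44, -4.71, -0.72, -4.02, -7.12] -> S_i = Random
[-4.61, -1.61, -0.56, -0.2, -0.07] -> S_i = -4.61*0.35^i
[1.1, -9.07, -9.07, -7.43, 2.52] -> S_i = Random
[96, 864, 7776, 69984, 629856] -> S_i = 96*9^i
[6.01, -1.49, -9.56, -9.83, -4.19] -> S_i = Random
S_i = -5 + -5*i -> [-5, -10, -15, -20, -25]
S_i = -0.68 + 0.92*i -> [-0.68, 0.24, 1.16, 2.08, 3.0]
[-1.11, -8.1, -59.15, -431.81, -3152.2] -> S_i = -1.11*7.30^i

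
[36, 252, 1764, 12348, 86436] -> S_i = 36*7^i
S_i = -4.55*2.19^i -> [-4.55, -9.96, -21.82, -47.79, -104.66]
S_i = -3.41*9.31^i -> [-3.41, -31.75, -295.57, -2751.71, -25618.46]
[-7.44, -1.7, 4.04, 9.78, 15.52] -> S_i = -7.44 + 5.74*i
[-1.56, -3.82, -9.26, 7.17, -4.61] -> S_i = Random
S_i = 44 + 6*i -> [44, 50, 56, 62, 68]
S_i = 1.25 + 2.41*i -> [1.25, 3.66, 6.07, 8.48, 10.89]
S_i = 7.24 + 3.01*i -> [7.24, 10.25, 13.26, 16.27, 19.28]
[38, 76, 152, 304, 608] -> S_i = 38*2^i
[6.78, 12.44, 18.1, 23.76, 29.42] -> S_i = 6.78 + 5.66*i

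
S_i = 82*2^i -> [82, 164, 328, 656, 1312]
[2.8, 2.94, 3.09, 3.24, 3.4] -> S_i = 2.80*1.05^i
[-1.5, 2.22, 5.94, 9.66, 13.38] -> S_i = -1.50 + 3.72*i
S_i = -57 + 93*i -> [-57, 36, 129, 222, 315]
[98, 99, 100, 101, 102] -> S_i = 98 + 1*i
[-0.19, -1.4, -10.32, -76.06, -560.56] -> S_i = -0.19*7.37^i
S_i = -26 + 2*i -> [-26, -24, -22, -20, -18]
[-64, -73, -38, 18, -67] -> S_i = Random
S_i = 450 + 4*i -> [450, 454, 458, 462, 466]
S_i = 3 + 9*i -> [3, 12, 21, 30, 39]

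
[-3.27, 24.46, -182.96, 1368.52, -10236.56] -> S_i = -3.27*(-7.48)^i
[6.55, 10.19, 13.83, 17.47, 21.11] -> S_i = 6.55 + 3.64*i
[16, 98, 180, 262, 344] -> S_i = 16 + 82*i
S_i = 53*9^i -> [53, 477, 4293, 38637, 347733]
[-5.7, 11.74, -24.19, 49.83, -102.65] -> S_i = -5.70*(-2.06)^i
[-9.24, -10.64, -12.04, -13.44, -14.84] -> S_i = -9.24 + -1.40*i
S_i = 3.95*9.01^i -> [3.95, 35.59, 320.66, 2889.16, 26031.32]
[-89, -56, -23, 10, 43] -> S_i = -89 + 33*i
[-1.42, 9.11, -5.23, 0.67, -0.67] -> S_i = Random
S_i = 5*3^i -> [5, 15, 45, 135, 405]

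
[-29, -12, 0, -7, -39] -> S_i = Random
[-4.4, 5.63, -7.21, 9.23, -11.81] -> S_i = -4.40*(-1.28)^i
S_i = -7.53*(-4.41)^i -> [-7.53, 33.21, -146.44, 645.82, -2848.06]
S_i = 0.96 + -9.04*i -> [0.96, -8.08, -17.12, -26.16, -35.2]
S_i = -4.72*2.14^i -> [-4.72, -10.1, -21.62, -46.26, -98.99]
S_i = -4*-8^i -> [-4, 32, -256, 2048, -16384]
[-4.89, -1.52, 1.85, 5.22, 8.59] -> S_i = -4.89 + 3.37*i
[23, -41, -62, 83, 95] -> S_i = Random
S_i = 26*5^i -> [26, 130, 650, 3250, 16250]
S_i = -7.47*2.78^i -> [-7.47, -20.77, -57.73, -160.49, -446.17]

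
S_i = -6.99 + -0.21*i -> [-6.99, -7.2, -7.41, -7.62, -7.83]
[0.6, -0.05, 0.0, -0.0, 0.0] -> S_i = 0.60*(-0.08)^i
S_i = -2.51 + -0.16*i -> [-2.51, -2.67, -2.83, -2.99, -3.15]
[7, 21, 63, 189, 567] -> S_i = 7*3^i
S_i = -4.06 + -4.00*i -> [-4.06, -8.06, -12.06, -16.06, -20.06]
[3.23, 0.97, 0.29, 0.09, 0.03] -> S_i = 3.23*0.30^i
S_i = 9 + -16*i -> [9, -7, -23, -39, -55]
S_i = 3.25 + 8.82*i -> [3.25, 12.07, 20.89, 29.71, 38.53]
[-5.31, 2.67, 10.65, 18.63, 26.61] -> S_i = -5.31 + 7.98*i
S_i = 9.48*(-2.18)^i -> [9.48, -20.67, 45.05, -98.21, 214.11]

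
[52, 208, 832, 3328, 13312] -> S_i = 52*4^i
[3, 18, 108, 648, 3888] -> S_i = 3*6^i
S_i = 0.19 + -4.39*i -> [0.19, -4.2, -8.59, -12.98, -17.37]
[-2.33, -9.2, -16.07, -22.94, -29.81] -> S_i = -2.33 + -6.87*i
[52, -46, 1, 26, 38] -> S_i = Random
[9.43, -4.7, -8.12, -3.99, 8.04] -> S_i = Random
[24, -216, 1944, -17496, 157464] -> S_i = 24*-9^i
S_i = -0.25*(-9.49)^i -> [-0.25, 2.37, -22.52, 213.67, -2027.71]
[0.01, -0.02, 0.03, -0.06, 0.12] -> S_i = 0.01*(-1.86)^i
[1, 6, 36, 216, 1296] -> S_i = 1*6^i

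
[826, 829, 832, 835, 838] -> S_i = 826 + 3*i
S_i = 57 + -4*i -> [57, 53, 49, 45, 41]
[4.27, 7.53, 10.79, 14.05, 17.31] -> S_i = 4.27 + 3.26*i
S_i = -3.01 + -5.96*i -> [-3.01, -8.97, -14.93, -20.89, -26.85]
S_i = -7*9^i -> [-7, -63, -567, -5103, -45927]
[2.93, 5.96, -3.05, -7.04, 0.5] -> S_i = Random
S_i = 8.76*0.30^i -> [8.76, 2.63, 0.79, 0.24, 0.07]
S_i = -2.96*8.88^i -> [-2.96, -26.28, -233.41, -2072.67, -18405.33]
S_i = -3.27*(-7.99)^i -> [-3.27, 26.13, -208.76, 1667.97, -13327.08]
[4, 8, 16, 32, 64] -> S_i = 4*2^i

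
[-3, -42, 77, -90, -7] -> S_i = Random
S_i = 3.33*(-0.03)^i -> [3.33, -0.1, 0.0, -0.0, 0.0]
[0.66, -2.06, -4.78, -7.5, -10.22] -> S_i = 0.66 + -2.72*i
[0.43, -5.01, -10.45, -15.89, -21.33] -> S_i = 0.43 + -5.44*i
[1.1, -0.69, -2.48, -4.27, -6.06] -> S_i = 1.10 + -1.79*i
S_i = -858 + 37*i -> [-858, -821, -784, -747, -710]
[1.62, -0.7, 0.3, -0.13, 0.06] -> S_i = 1.62*(-0.43)^i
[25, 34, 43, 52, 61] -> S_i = 25 + 9*i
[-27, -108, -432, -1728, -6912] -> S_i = -27*4^i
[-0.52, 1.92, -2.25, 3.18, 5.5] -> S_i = Random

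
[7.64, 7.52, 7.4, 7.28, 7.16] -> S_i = 7.64 + -0.12*i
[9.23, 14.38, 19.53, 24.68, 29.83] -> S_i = 9.23 + 5.15*i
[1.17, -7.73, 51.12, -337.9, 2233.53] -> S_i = 1.17*(-6.61)^i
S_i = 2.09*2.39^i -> [2.09, 5.0, 11.94, 28.53, 68.19]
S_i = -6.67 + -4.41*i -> [-6.67, -11.08, -15.49, -19.9, -24.31]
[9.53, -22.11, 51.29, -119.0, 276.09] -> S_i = 9.53*(-2.32)^i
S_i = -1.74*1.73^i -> [-1.74, -3.01, -5.21, -9.01, -15.59]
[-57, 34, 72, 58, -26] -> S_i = Random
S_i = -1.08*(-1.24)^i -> [-1.08, 1.34, -1.66, 2.06, -2.55]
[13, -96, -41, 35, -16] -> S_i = Random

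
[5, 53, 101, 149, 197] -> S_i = 5 + 48*i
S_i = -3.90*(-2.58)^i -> [-3.9, 10.06, -25.96, 66.98, -172.8]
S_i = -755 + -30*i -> [-755, -785, -815, -845, -875]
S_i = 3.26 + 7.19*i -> [3.26, 10.45, 17.64, 24.83, 32.02]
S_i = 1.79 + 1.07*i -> [1.79, 2.86, 3.93, 5.0, 6.07]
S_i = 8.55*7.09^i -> [8.55, 60.62, 429.79, 3047.23, 21604.84]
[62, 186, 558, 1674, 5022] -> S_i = 62*3^i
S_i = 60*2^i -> [60, 120, 240, 480, 960]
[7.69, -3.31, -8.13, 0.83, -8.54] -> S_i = Random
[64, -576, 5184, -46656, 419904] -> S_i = 64*-9^i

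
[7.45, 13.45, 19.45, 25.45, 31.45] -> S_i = 7.45 + 6.00*i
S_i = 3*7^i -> [3, 21, 147, 1029, 7203]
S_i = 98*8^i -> [98, 784, 6272, 50176, 401408]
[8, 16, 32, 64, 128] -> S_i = 8*2^i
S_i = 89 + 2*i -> [89, 91, 93, 95, 97]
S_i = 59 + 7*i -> [59, 66, 73, 80, 87]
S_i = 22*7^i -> [22, 154, 1078, 7546, 52822]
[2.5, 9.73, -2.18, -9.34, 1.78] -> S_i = Random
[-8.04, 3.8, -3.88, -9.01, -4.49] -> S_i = Random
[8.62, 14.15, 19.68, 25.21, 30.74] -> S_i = 8.62 + 5.53*i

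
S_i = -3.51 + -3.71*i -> [-3.51, -7.22, -10.93, -14.64, -18.35]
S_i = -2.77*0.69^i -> [-2.77, -1.91, -1.32, -0.91, -0.63]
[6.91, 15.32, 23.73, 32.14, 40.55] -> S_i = 6.91 + 8.41*i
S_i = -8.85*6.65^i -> [-8.85, -58.85, -391.37, -2602.6, -17307.32]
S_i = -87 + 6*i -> [-87, -81, -75, -69, -63]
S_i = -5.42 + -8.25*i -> [-5.42, -13.67, -21.92, -30.17, -38.42]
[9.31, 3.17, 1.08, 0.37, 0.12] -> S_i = 9.31*0.34^i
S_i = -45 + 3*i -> [-45, -42, -39, -36, -33]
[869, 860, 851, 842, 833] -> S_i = 869 + -9*i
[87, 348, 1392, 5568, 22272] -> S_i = 87*4^i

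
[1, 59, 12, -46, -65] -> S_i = Random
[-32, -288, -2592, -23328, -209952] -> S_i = -32*9^i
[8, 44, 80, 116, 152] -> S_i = 8 + 36*i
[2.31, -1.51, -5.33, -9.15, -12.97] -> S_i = 2.31 + -3.82*i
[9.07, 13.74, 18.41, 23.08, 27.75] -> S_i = 9.07 + 4.67*i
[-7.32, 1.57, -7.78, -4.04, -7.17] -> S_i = Random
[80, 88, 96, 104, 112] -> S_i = 80 + 8*i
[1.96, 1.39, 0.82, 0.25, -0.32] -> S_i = 1.96 + -0.57*i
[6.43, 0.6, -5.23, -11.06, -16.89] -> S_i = 6.43 + -5.83*i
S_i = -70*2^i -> [-70, -140, -280, -560, -1120]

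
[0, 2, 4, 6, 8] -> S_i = 0 + 2*i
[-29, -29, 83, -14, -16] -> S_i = Random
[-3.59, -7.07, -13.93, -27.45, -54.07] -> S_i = -3.59*1.97^i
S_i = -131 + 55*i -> [-131, -76, -21, 34, 89]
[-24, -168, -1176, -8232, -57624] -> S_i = -24*7^i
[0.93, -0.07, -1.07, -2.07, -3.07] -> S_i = 0.93 + -1.00*i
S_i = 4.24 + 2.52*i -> [4.24, 6.76, 9.28, 11.8, 14.32]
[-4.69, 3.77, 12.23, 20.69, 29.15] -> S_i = -4.69 + 8.46*i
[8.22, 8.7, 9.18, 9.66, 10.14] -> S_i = 8.22 + 0.48*i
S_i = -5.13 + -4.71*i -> [-5.13, -9.84, -14.55, -19.26, -23.97]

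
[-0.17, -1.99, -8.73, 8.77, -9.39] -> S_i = Random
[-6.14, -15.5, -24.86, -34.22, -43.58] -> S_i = -6.14 + -9.36*i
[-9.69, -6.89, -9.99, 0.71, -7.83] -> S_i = Random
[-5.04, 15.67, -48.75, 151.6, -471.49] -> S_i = -5.04*(-3.11)^i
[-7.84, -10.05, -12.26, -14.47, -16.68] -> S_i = -7.84 + -2.21*i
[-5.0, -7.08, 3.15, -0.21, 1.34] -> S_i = Random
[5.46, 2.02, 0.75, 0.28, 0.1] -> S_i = 5.46*0.37^i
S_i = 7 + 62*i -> [7, 69, 131, 193, 255]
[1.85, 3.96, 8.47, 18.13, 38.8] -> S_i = 1.85*2.14^i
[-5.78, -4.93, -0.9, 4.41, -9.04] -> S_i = Random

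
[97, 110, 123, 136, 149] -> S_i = 97 + 13*i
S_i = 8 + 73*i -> [8, 81, 154, 227, 300]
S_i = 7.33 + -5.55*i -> [7.33, 1.78, -3.77, -9.32, -14.87]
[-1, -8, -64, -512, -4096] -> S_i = -1*8^i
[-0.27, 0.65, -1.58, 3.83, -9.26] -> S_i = -0.27*(-2.42)^i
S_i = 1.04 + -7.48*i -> [1.04, -6.44, -13.92, -21.4, -28.88]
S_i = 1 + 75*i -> [1, 76, 151, 226, 301]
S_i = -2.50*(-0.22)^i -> [-2.5, 0.55, -0.12, 0.03, -0.01]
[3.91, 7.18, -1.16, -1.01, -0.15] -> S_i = Random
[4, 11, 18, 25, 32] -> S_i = 4 + 7*i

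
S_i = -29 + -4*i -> [-29, -33, -37, -41, -45]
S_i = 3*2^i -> [3, 6, 12, 24, 48]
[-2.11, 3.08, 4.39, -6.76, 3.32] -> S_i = Random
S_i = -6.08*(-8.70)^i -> [-6.08, 52.9, -460.2, 4003.7, -34832.17]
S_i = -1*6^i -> [-1, -6, -36, -216, -1296]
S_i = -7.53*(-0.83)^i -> [-7.53, 6.25, -5.19, 4.31, -3.57]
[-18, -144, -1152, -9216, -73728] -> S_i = -18*8^i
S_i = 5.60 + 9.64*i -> [5.6, 15.24, 24.88, 34.52, 44.16]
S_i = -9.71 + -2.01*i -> [-9.71, -11.72, -13.73, -15.74, -17.75]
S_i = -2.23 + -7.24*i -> [-2.23, -9.47, -16.71, -23.95, -31.19]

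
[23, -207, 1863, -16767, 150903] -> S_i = 23*-9^i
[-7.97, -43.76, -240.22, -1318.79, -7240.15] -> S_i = -7.97*5.49^i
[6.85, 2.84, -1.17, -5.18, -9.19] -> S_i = 6.85 + -4.01*i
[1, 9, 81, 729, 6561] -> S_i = 1*9^i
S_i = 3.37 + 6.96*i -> [3.37, 10.33, 17.29, 24.25, 31.21]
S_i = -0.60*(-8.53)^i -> [-0.6, 5.12, -43.66, 372.39, -3176.49]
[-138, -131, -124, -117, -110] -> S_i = -138 + 7*i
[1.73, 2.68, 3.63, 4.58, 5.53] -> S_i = 1.73 + 0.95*i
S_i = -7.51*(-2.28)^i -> [-7.51, 17.12, -39.04, 89.01, -202.95]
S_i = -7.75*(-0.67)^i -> [-7.75, 5.19, -3.48, 2.33, -1.56]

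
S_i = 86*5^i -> [86, 430, 2150, 10750, 53750]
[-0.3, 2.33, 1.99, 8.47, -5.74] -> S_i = Random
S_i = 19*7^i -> [19, 133, 931, 6517, 45619]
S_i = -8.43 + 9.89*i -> [-8.43, 1.46, 11.35, 21.24, 31.13]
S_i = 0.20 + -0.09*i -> [0.2, 0.11, 0.02, -0.07, -0.16]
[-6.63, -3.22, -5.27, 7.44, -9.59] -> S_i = Random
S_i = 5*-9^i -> [5, -45, 405, -3645, 32805]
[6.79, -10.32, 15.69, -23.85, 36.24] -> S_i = 6.79*(-1.52)^i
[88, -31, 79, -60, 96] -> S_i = Random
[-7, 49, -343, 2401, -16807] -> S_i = -7*-7^i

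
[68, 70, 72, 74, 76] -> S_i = 68 + 2*i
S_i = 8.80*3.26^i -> [8.8, 28.69, 93.52, 304.88, 993.92]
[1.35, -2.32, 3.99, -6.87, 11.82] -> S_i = 1.35*(-1.72)^i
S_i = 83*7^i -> [83, 581, 4067, 28469, 199283]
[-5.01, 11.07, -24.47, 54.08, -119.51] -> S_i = -5.01*(-2.21)^i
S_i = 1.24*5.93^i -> [1.24, 7.35, 43.6, 258.57, 1533.35]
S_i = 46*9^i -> [46, 414, 3726, 33534, 301806]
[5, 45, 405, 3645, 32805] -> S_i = 5*9^i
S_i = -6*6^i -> [-6, -36, -216, -1296, -7776]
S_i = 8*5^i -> [8, 40, 200, 1000, 5000]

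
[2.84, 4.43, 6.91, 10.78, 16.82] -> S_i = 2.84*1.56^i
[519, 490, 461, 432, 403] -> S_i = 519 + -29*i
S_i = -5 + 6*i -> [-5, 1, 7, 13, 19]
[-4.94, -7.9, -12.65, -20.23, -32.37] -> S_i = -4.94*1.60^i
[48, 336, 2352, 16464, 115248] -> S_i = 48*7^i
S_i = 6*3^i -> [6, 18, 54, 162, 486]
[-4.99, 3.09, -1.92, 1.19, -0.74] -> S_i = -4.99*(-0.62)^i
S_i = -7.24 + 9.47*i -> [-7.24, 2.23, 11.7, 21.17, 30.64]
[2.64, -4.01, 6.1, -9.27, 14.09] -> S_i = 2.64*(-1.52)^i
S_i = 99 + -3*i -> [99, 96, 93, 90, 87]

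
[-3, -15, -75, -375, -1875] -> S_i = -3*5^i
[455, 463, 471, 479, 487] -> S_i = 455 + 8*i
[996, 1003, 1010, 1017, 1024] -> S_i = 996 + 7*i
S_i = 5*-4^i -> [5, -20, 80, -320, 1280]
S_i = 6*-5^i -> [6, -30, 150, -750, 3750]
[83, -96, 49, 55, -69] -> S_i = Random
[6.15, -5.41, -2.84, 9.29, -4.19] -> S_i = Random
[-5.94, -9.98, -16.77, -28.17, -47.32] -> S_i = -5.94*1.68^i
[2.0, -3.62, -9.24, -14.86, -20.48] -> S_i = 2.00 + -5.62*i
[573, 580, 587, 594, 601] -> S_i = 573 + 7*i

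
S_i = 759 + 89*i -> [759, 848, 937, 1026, 1115]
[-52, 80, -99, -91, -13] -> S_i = Random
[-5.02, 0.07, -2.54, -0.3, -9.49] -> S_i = Random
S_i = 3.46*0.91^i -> [3.46, 3.15, 2.87, 2.61, 2.37]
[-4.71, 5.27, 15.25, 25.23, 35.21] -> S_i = -4.71 + 9.98*i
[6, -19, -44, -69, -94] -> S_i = 6 + -25*i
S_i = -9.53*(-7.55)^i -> [-9.53, 71.95, -543.23, 4101.42, -30965.69]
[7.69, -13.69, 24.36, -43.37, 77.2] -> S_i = 7.69*(-1.78)^i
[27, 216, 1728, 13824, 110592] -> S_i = 27*8^i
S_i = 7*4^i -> [7, 28, 112, 448, 1792]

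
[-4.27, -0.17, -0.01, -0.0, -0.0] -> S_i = -4.27*0.04^i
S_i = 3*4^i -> [3, 12, 48, 192, 768]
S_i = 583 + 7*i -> [583, 590, 597, 604, 611]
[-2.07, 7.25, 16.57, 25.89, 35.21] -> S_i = -2.07 + 9.32*i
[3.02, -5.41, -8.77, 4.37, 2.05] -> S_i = Random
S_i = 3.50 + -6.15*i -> [3.5, -2.65, -8.8, -14.95, -21.1]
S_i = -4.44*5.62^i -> [-4.44, -24.95, -140.23, -788.12, -4429.23]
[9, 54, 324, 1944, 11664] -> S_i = 9*6^i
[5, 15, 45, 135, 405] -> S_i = 5*3^i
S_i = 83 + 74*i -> [83, 157, 231, 305, 379]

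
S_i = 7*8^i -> [7, 56, 448, 3584, 28672]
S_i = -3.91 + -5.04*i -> [-3.91, -8.95, -13.99, -19.03, -24.07]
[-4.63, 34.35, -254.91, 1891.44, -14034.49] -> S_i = -4.63*(-7.42)^i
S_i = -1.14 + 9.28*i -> [-1.14, 8.14, 17.42, 26.7, 35.98]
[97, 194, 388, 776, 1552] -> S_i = 97*2^i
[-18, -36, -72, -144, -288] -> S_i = -18*2^i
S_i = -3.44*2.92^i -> [-3.44, -10.04, -29.33, -85.65, -250.09]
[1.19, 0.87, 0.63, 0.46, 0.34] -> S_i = 1.19*0.73^i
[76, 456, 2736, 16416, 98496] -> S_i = 76*6^i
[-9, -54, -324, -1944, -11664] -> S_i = -9*6^i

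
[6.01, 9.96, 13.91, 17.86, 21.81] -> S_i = 6.01 + 3.95*i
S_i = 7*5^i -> [7, 35, 175, 875, 4375]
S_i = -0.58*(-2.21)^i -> [-0.58, 1.28, -2.83, 6.26, -13.84]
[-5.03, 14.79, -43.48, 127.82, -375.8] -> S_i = -5.03*(-2.94)^i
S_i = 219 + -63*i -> [219, 156, 93, 30, -33]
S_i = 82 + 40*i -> [82, 122, 162, 202, 242]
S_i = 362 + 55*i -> [362, 417, 472, 527, 582]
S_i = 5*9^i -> [5, 45, 405, 3645, 32805]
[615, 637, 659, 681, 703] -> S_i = 615 + 22*i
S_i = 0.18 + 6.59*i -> [0.18, 6.77, 13.36, 19.95, 26.54]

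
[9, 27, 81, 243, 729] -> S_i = 9*3^i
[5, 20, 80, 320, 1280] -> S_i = 5*4^i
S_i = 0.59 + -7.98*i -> [0.59, -7.39, -15.37, -23.35, -31.33]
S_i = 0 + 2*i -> [0, 2, 4, 6, 8]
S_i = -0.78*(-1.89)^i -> [-0.78, 1.47, -2.79, 5.27, -9.95]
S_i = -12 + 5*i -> [-12, -7, -2, 3, 8]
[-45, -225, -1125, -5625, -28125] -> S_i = -45*5^i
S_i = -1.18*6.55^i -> [-1.18, -7.73, -50.62, -331.59, -2171.94]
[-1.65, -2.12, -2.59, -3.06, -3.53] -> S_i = -1.65 + -0.47*i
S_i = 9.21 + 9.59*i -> [9.21, 18.8, 28.39, 37.98, 47.57]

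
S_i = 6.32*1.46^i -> [6.32, 9.23, 13.47, 19.67, 28.72]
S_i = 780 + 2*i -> [780, 782, 784, 786, 788]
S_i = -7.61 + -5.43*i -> [-7.61, -13.04, -18.47, -23.9, -29.33]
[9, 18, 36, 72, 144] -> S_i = 9*2^i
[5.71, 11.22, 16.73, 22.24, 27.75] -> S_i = 5.71 + 5.51*i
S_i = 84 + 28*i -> [84, 112, 140, 168, 196]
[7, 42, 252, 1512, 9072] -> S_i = 7*6^i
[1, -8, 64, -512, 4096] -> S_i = 1*-8^i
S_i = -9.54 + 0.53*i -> [-9.54, -9.01, -8.48, -7.95, -7.42]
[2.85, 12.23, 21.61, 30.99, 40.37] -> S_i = 2.85 + 9.38*i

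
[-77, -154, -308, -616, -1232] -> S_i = -77*2^i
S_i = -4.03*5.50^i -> [-4.03, -22.17, -121.91, -670.49, -3687.7]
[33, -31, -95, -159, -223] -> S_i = 33 + -64*i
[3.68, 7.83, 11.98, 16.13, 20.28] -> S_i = 3.68 + 4.15*i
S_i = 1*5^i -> [1, 5, 25, 125, 625]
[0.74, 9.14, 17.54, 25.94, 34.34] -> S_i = 0.74 + 8.40*i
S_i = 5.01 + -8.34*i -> [5.01, -3.33, -11.67, -20.01, -28.35]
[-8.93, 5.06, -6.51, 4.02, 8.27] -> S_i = Random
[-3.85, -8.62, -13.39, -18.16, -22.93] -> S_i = -3.85 + -4.77*i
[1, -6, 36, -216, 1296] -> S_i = 1*-6^i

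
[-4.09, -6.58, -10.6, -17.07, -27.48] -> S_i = -4.09*1.61^i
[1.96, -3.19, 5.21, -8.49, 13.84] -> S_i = 1.96*(-1.63)^i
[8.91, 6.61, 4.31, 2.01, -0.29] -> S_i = 8.91 + -2.30*i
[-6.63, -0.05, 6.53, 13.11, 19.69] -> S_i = -6.63 + 6.58*i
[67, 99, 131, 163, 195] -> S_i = 67 + 32*i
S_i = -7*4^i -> [-7, -28, -112, -448, -1792]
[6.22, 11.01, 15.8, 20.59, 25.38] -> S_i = 6.22 + 4.79*i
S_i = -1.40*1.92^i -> [-1.4, -2.69, -5.16, -9.91, -19.03]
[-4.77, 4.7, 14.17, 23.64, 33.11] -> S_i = -4.77 + 9.47*i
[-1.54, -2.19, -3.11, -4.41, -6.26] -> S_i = -1.54*1.42^i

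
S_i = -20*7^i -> [-20, -140, -980, -6860, -48020]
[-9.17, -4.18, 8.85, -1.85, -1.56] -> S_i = Random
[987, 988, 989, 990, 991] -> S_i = 987 + 1*i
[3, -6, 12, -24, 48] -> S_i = 3*-2^i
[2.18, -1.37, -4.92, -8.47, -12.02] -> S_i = 2.18 + -3.55*i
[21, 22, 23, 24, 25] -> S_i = 21 + 1*i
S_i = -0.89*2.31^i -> [-0.89, -2.06, -4.75, -10.97, -25.34]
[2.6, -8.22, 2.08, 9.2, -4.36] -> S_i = Random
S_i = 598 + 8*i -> [598, 606, 614, 622, 630]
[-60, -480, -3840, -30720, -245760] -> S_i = -60*8^i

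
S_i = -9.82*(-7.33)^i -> [-9.82, 71.98, -527.62, 3867.44, -28348.32]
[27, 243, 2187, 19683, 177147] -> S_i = 27*9^i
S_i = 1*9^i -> [1, 9, 81, 729, 6561]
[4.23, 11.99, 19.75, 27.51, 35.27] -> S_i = 4.23 + 7.76*i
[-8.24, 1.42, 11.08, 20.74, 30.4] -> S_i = -8.24 + 9.66*i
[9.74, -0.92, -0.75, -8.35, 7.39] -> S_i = Random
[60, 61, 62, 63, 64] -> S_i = 60 + 1*i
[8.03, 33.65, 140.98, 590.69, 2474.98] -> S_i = 8.03*4.19^i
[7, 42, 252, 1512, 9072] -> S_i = 7*6^i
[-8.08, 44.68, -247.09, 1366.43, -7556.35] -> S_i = -8.08*(-5.53)^i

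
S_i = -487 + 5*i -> [-487, -482, -477, -472, -467]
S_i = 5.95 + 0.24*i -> [5.95, 6.19, 6.43, 6.67, 6.91]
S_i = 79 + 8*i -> [79, 87, 95, 103, 111]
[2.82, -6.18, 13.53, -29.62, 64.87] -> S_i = 2.82*(-2.19)^i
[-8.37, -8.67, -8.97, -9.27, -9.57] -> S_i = -8.37 + -0.30*i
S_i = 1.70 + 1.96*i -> [1.7, 3.66, 5.62, 7.58, 9.54]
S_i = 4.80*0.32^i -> [4.8, 1.54, 0.49, 0.16, 0.05]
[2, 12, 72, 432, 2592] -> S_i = 2*6^i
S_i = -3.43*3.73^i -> [-3.43, -12.79, -47.72, -178.0, -663.94]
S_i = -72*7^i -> [-72, -504, -3528, -24696, -172872]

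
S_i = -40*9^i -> [-40, -360, -3240, -29160, -262440]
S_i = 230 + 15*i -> [230, 245, 260, 275, 290]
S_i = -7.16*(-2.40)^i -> [-7.16, 17.18, -41.24, 98.98, -237.55]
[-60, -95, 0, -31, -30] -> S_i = Random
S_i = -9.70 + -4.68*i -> [-9.7, -14.38, -19.06, -23.74, -28.42]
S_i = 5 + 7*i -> [5, 12, 19, 26, 33]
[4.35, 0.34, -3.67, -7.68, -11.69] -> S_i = 4.35 + -4.01*i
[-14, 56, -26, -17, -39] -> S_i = Random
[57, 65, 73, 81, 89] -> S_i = 57 + 8*i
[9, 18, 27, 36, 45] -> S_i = 9 + 9*i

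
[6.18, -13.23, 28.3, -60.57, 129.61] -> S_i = 6.18*(-2.14)^i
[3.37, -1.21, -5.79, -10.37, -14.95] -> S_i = 3.37 + -4.58*i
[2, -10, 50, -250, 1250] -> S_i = 2*-5^i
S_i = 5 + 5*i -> [5, 10, 15, 20, 25]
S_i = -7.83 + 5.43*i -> [-7.83, -2.4, 3.03, 8.46, 13.89]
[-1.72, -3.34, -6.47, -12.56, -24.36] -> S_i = -1.72*1.94^i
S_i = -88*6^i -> [-88, -528, -3168, -19008, -114048]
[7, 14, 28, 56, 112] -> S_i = 7*2^i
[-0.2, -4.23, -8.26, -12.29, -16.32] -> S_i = -0.20 + -4.03*i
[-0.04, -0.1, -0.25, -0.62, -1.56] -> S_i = -0.04*2.50^i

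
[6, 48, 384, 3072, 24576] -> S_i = 6*8^i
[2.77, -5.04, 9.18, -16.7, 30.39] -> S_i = 2.77*(-1.82)^i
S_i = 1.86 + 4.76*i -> [1.86, 6.62, 11.38, 16.14, 20.9]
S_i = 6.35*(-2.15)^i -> [6.35, -13.65, 29.35, -63.11, 135.68]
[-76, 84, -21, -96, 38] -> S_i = Random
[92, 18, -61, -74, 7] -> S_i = Random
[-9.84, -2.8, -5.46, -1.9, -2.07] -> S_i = Random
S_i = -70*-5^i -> [-70, 350, -1750, 8750, -43750]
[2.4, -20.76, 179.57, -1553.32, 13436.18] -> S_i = 2.40*(-8.65)^i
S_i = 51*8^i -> [51, 408, 3264, 26112, 208896]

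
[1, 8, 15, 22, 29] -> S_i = 1 + 7*i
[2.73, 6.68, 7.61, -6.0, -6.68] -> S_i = Random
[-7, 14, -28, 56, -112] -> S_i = -7*-2^i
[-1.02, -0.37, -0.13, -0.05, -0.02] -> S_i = -1.02*0.36^i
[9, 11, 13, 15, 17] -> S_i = 9 + 2*i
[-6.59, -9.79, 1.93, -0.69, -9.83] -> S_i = Random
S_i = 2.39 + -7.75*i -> [2.39, -5.36, -13.11, -20.86, -28.61]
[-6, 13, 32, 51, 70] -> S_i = -6 + 19*i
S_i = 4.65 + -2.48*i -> [4.65, 2.17, -0.31, -2.79, -5.27]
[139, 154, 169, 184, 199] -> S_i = 139 + 15*i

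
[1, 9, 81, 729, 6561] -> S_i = 1*9^i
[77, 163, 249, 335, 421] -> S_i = 77 + 86*i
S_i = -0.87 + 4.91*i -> [-0.87, 4.04, 8.95, 13.86, 18.77]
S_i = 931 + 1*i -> [931, 932, 933, 934, 935]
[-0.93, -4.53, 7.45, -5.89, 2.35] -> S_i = Random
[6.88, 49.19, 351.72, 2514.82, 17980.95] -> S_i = 6.88*7.15^i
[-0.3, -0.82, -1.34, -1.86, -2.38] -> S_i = -0.30 + -0.52*i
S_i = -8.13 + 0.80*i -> [-8.13, -7.33, -6.53, -5.73, -4.93]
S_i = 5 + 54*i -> [5, 59, 113, 167, 221]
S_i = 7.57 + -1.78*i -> [7.57, 5.79, 4.01, 2.23, 0.45]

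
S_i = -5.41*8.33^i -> [-5.41, -45.07, -375.39, -3127.03, -26048.17]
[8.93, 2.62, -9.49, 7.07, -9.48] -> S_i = Random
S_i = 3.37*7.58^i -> [3.37, 25.54, 193.63, 1467.7, 11125.17]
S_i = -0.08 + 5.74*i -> [-0.08, 5.66, 11.4, 17.14, 22.88]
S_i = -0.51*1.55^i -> [-0.51, -0.79, -1.23, -1.9, -2.94]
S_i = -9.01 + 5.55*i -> [-9.01, -3.46, 2.09, 7.64, 13.19]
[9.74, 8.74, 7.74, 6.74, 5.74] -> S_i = 9.74 + -1.00*i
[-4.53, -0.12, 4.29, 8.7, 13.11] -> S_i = -4.53 + 4.41*i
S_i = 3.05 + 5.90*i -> [3.05, 8.95, 14.85, 20.75, 26.65]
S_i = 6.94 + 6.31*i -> [6.94, 13.25, 19.56, 25.87, 32.18]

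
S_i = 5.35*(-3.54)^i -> [5.35, -18.94, 67.04, -237.34, 840.17]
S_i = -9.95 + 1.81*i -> [-9.95, -8.14, -6.33, -4.52, -2.71]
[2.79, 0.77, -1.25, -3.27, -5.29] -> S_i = 2.79 + -2.02*i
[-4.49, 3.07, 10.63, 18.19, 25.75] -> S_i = -4.49 + 7.56*i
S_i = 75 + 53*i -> [75, 128, 181, 234, 287]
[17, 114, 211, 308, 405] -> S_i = 17 + 97*i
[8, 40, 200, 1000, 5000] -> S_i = 8*5^i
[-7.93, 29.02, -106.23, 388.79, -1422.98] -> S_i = -7.93*(-3.66)^i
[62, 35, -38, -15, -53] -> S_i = Random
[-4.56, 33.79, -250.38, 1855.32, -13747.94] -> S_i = -4.56*(-7.41)^i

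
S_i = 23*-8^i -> [23, -184, 1472, -11776, 94208]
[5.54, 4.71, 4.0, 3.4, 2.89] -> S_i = 5.54*0.85^i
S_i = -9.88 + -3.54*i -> [-9.88, -13.42, -16.96, -20.5, -24.04]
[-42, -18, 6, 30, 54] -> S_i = -42 + 24*i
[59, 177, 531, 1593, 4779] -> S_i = 59*3^i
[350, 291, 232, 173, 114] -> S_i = 350 + -59*i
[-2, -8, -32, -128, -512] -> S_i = -2*4^i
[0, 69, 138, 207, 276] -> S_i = 0 + 69*i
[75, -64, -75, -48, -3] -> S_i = Random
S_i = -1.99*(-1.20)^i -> [-1.99, 2.39, -2.87, 3.44, -4.13]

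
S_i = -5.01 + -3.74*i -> [-5.01, -8.75, -12.49, -16.23, -19.97]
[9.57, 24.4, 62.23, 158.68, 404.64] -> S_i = 9.57*2.55^i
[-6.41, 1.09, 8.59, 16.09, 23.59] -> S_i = -6.41 + 7.50*i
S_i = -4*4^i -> [-4, -16, -64, -256, -1024]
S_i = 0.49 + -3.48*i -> [0.49, -2.99, -6.47, -9.95, -13.43]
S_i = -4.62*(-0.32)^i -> [-4.62, 1.48, -0.47, 0.15, -0.05]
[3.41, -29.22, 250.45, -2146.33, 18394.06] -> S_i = 3.41*(-8.57)^i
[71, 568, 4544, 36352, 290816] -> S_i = 71*8^i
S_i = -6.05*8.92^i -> [-6.05, -53.97, -481.38, -4293.88, -38301.41]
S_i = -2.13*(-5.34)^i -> [-2.13, 11.37, -60.74, 324.34, -1731.99]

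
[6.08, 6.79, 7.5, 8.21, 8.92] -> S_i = 6.08 + 0.71*i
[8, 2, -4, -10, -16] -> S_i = 8 + -6*i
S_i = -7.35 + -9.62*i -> [-7.35, -16.97, -26.59, -36.21, -45.83]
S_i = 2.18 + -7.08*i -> [2.18, -4.9, -11.98, -19.06, -26.14]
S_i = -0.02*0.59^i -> [-0.02, -0.01, -0.01, -0.0, -0.0]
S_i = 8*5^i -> [8, 40, 200, 1000, 5000]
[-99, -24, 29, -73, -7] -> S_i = Random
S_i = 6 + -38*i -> [6, -32, -70, -108, -146]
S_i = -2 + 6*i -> [-2, 4, 10, 16, 22]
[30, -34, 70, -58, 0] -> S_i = Random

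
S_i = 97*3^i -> [97, 291, 873, 2619, 7857]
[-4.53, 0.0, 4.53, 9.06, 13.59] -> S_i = -4.53 + 4.53*i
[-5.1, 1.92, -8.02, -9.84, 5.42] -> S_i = Random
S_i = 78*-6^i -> [78, -468, 2808, -16848, 101088]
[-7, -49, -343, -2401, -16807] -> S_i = -7*7^i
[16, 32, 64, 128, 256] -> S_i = 16*2^i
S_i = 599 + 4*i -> [599, 603, 607, 611, 615]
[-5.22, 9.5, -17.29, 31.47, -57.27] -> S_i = -5.22*(-1.82)^i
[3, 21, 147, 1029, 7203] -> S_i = 3*7^i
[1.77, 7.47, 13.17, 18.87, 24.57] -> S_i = 1.77 + 5.70*i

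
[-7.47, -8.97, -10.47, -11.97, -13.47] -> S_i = -7.47 + -1.50*i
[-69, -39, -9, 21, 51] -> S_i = -69 + 30*i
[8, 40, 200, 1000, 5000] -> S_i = 8*5^i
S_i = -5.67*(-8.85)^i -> [-5.67, 50.18, -444.09, 3930.18, -34782.13]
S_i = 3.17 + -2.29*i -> [3.17, 0.88, -1.41, -3.7, -5.99]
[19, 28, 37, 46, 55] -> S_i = 19 + 9*i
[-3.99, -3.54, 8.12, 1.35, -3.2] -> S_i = Random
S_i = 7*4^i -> [7, 28, 112, 448, 1792]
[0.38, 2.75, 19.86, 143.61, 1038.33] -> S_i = 0.38*7.23^i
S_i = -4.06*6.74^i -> [-4.06, -27.36, -184.44, -1243.1, -8378.49]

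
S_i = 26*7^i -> [26, 182, 1274, 8918, 62426]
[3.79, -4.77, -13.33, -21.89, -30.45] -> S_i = 3.79 + -8.56*i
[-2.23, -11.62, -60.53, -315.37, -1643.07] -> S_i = -2.23*5.21^i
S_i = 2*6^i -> [2, 12, 72, 432, 2592]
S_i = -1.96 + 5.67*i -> [-1.96, 3.71, 9.38, 15.05, 20.72]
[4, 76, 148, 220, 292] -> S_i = 4 + 72*i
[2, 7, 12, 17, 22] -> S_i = 2 + 5*i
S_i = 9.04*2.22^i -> [9.04, 20.07, 44.55, 98.91, 219.57]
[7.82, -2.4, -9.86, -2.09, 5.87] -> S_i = Random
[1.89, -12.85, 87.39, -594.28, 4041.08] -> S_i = 1.89*(-6.80)^i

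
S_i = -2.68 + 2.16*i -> [-2.68, -0.52, 1.64, 3.8, 5.96]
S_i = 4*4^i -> [4, 16, 64, 256, 1024]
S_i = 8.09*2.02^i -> [8.09, 16.34, 33.01, 66.68, 134.7]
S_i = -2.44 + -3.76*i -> [-2.44, -6.2, -9.96, -13.72, -17.48]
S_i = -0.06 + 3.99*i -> [-0.06, 3.93, 7.92, 11.91, 15.9]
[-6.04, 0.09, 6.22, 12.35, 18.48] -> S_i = -6.04 + 6.13*i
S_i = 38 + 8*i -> [38, 46, 54, 62, 70]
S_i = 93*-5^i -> [93, -465, 2325, -11625, 58125]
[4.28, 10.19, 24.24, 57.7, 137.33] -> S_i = 4.28*2.38^i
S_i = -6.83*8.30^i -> [-6.83, -56.69, -470.52, -3905.31, -32414.03]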